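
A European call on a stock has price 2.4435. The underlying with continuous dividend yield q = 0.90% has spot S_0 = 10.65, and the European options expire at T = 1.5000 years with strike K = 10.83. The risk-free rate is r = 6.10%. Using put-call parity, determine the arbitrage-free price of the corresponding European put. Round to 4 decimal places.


Put-call parity: C - P = S_0 * exp(-qT) - K * exp(-rT).
S_0 * exp(-qT) = 10.6500 * 0.98659072 = 10.50719113
K * exp(-rT) = 10.8300 * 0.91256132 = 9.88303905
P = C - S*exp(-qT) + K*exp(-rT)
P = 2.4435 - 10.50719113 + 9.88303905 = 1.8193

Answer: Put price = 1.8193


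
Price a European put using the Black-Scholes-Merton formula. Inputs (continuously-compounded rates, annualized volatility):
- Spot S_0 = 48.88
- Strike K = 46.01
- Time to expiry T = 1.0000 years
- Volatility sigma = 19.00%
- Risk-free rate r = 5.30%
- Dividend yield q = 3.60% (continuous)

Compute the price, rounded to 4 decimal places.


Answer: Price = 1.9582

Derivation:
d1 = (ln(S/K) + (r - q + 0.5*sigma^2) * T) / (sigma * sqrt(T)) = 0.50294500
d2 = d1 - sigma * sqrt(T) = 0.31294500
exp(-rT) = 0.94838001; exp(-qT) = 0.96464029
P = K * exp(-rT) * N(-d2) - S_0 * exp(-qT) * N(-d1)
N(-d1) = 0.30750147; N(-d2) = 0.37716122
P = 46.0100 * 0.94838001 * 0.37716122 - 48.8800 * 0.96464029 * 0.30750147 = 1.9582


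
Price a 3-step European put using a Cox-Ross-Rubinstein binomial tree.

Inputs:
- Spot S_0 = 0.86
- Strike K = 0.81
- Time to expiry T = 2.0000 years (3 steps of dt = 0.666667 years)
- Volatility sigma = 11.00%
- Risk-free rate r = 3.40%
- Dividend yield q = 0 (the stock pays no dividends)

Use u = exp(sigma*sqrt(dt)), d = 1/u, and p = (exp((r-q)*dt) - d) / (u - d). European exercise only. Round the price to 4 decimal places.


dt = T/N = 0.666667
u = exp(sigma*sqrt(dt)) = 1.093971; d = 1/u = 0.914101
p = (exp((r-q)*dt) - d) / (u - d) = 0.605017
Discount per step: exp(-r*dt) = 0.977588
Stock lattice S(k, i) with i counting down-moves:
  k=0: S(0,0) = 0.8600
  k=1: S(1,0) = 0.9408; S(1,1) = 0.7861
  k=2: S(2,0) = 1.0292; S(2,1) = 0.8600; S(2,2) = 0.7186
  k=3: S(3,0) = 1.1259; S(3,1) = 0.9408; S(3,2) = 0.7861; S(3,3) = 0.6569
Terminal payoffs V(N, i) = max(K - S_T, 0):
  V(3,0) = 0.000000; V(3,1) = 0.000000; V(3,2) = 0.023873; V(3,3) = 0.153128
Backward induction: V(k, i) = exp(-r*dt) * [p * V(k+1, i) + (1-p) * V(k+1, i+1)].
  V(2,0) = exp(-r*dt) * [p*0.000000 + (1-p)*0.000000] = 0.000000
  V(2,1) = exp(-r*dt) * [p*0.000000 + (1-p)*0.023873] = 0.009218
  V(2,2) = exp(-r*dt) * [p*0.023873 + (1-p)*0.153128] = 0.073248
  V(1,0) = exp(-r*dt) * [p*0.000000 + (1-p)*0.009218] = 0.003559
  V(1,1) = exp(-r*dt) * [p*0.009218 + (1-p)*0.073248] = 0.033735
  V(0,0) = exp(-r*dt) * [p*0.003559 + (1-p)*0.033735] = 0.015132

Answer: Price = V(0,0) = 0.0151


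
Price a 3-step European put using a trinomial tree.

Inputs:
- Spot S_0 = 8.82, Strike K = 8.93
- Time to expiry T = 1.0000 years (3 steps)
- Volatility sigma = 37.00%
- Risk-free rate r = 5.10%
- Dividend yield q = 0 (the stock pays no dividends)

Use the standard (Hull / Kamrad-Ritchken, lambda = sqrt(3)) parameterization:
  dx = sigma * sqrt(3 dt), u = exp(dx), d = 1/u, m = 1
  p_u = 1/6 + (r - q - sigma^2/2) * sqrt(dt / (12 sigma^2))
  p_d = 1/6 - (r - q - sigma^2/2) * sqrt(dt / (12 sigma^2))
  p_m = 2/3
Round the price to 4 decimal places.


Answer: Price = V(0,0) = 1.0130

Derivation:
dt = T/N = 0.333333; dx = sigma*sqrt(3*dt) = 0.370000
u = exp(dx) = 1.447735; d = 1/u = 0.690734
p_u = 0.158806, p_m = 0.666667, p_d = 0.174527
Discount per step: exp(-r*dt) = 0.983144
Stock lattice S(k, j) with j the centered position index:
  k=0: S(0,+0) = 8.8200
  k=1: S(1,-1) = 6.0923; S(1,+0) = 8.8200; S(1,+1) = 12.7690
  k=2: S(2,-2) = 4.2081; S(2,-1) = 6.0923; S(2,+0) = 8.8200; S(2,+1) = 12.7690; S(2,+2) = 18.4862
  k=3: S(3,-3) = 2.9067; S(3,-2) = 4.2081; S(3,-1) = 6.0923; S(3,+0) = 8.8200; S(3,+1) = 12.7690; S(3,+2) = 18.4862; S(3,+3) = 26.7630
Terminal payoffs V(N, j) = max(K - S_T, 0):
  V(3,-3) = 6.023290; V(3,-2) = 4.721855; V(3,-1) = 2.837723; V(3,+0) = 0.110000; V(3,+1) = 0.000000; V(3,+2) = 0.000000; V(3,+3) = 0.000000
Backward induction: V(k, j) = exp(-r*dt) * [p_u * V(k+1, j+1) + p_m * V(k+1, j) + p_d * V(k+1, j-1)]
  V(2,-2) = exp(-r*dt) * [p_u*2.837723 + p_m*4.721855 + p_d*6.023290] = 4.571401
  V(2,-1) = exp(-r*dt) * [p_u*0.110000 + p_m*2.837723 + p_d*4.721855] = 2.687301
  V(2,+0) = exp(-r*dt) * [p_u*0.000000 + p_m*0.110000 + p_d*2.837723] = 0.559008
  V(2,+1) = exp(-r*dt) * [p_u*0.000000 + p_m*0.000000 + p_d*0.110000] = 0.018874
  V(2,+2) = exp(-r*dt) * [p_u*0.000000 + p_m*0.000000 + p_d*0.000000] = 0.000000
  V(1,-1) = exp(-r*dt) * [p_u*0.559008 + p_m*2.687301 + p_d*4.571401] = 2.632997
  V(1,+0) = exp(-r*dt) * [p_u*0.018874 + p_m*0.559008 + p_d*2.687301] = 0.830438
  V(1,+1) = exp(-r*dt) * [p_u*0.000000 + p_m*0.018874 + p_d*0.559008] = 0.108288
  V(0,+0) = exp(-r*dt) * [p_u*0.108288 + p_m*0.830438 + p_d*2.632997] = 1.012984


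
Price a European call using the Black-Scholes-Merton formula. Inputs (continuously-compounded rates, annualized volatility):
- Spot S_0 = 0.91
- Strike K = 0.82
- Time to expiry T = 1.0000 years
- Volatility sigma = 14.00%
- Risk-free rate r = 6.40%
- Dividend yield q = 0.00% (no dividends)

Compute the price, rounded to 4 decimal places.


d1 = (ln(S/K) + (r - q + 0.5*sigma^2) * T) / (sigma * sqrt(T)) = 1.27100185
d2 = d1 - sigma * sqrt(T) = 1.13100185
exp(-rT) = 0.93800500; exp(-qT) = 1.00000000
C = S_0 * exp(-qT) * N(d1) - K * exp(-rT) * N(d2)
N(d1) = 0.89813601; N(d2) = 0.87097284
C = 0.9100 * 1.00000000 * 0.89813601 - 0.8200 * 0.93800500 * 0.87097284 = 0.1474

Answer: Price = 0.1474


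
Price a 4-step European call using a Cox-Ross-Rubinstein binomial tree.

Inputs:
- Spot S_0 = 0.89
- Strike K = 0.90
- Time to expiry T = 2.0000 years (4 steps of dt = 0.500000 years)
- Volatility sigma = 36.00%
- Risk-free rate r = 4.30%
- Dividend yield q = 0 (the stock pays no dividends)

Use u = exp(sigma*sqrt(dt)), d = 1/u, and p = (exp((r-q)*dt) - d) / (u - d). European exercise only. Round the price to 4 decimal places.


Answer: Price = V(0,0) = 0.1975

Derivation:
dt = T/N = 0.500000
u = exp(sigma*sqrt(dt)) = 1.289892; d = 1/u = 0.775259
p = (exp((r-q)*dt) - d) / (u - d) = 0.478932
Discount per step: exp(-r*dt) = 0.978729
Stock lattice S(k, i) with i counting down-moves:
  k=0: S(0,0) = 0.8900
  k=1: S(1,0) = 1.1480; S(1,1) = 0.6900
  k=2: S(2,0) = 1.4808; S(2,1) = 0.8900; S(2,2) = 0.5349
  k=3: S(3,0) = 1.9101; S(3,1) = 1.1480; S(3,2) = 0.6900; S(3,3) = 0.4147
  k=4: S(4,0) = 2.4638; S(4,1) = 1.4808; S(4,2) = 0.8900; S(4,3) = 0.5349; S(4,4) = 0.3215
Terminal payoffs V(N, i) = max(S_T - K, 0):
  V(4,0) = 1.563788; V(4,1) = 0.580801; V(4,2) = 0.000000; V(4,3) = 0.000000; V(4,4) = 0.000000
Backward induction: V(k, i) = exp(-r*dt) * [p * V(k+1, i) + (1-p) * V(k+1, i+1)].
  V(3,0) = exp(-r*dt) * [p*1.563788 + (1-p)*0.580801] = 1.029217
  V(3,1) = exp(-r*dt) * [p*0.580801 + (1-p)*0.000000] = 0.272247
  V(3,2) = exp(-r*dt) * [p*0.000000 + (1-p)*0.000000] = 0.000000
  V(3,3) = exp(-r*dt) * [p*0.000000 + (1-p)*0.000000] = 0.000000
  V(2,0) = exp(-r*dt) * [p*1.029217 + (1-p)*0.272247] = 0.621281
  V(2,1) = exp(-r*dt) * [p*0.272247 + (1-p)*0.000000] = 0.127614
  V(2,2) = exp(-r*dt) * [p*0.000000 + (1-p)*0.000000] = 0.000000
  V(1,0) = exp(-r*dt) * [p*0.621281 + (1-p)*0.127614] = 0.356304
  V(1,1) = exp(-r*dt) * [p*0.127614 + (1-p)*0.000000] = 0.059818
  V(0,0) = exp(-r*dt) * [p*0.356304 + (1-p)*0.059818] = 0.197522


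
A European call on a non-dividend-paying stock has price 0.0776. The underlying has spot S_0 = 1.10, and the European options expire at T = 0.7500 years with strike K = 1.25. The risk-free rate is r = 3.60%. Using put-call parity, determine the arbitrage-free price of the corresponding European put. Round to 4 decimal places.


Put-call parity: C - P = S_0 * exp(-qT) - K * exp(-rT).
S_0 * exp(-qT) = 1.1000 * 1.00000000 = 1.10000000
K * exp(-rT) = 1.2500 * 0.97336124 = 1.21670155
P = C - S*exp(-qT) + K*exp(-rT)
P = 0.0776 - 1.10000000 + 1.21670155 = 0.1943

Answer: Put price = 0.1943


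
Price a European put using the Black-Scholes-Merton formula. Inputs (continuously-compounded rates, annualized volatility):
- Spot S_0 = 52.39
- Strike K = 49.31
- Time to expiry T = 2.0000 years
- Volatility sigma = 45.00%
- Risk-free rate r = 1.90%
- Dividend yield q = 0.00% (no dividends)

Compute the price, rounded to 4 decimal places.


Answer: Price = 10.1508

Derivation:
d1 = (ln(S/K) + (r - q + 0.5*sigma^2) * T) / (sigma * sqrt(T)) = 0.47311546
d2 = d1 - sigma * sqrt(T) = -0.16328065
exp(-rT) = 0.96271294; exp(-qT) = 1.00000000
P = K * exp(-rT) * N(-d2) - S_0 * exp(-qT) * N(-d1)
N(-d1) = 0.31806540; N(-d2) = 0.56485126
P = 49.3100 * 0.96271294 * 0.56485126 - 52.3900 * 1.00000000 * 0.31806540 = 10.1508


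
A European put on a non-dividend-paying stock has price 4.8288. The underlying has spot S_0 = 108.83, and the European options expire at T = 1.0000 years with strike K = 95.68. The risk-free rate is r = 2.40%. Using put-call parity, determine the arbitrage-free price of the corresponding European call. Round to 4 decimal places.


Answer: Call price = 20.2478

Derivation:
Put-call parity: C - P = S_0 * exp(-qT) - K * exp(-rT).
S_0 * exp(-qT) = 108.8300 * 1.00000000 = 108.83000000
K * exp(-rT) = 95.6800 * 0.97628571 = 93.41101671
C = P + S*exp(-qT) - K*exp(-rT)
C = 4.8288 + 108.83000000 - 93.41101671 = 20.2478


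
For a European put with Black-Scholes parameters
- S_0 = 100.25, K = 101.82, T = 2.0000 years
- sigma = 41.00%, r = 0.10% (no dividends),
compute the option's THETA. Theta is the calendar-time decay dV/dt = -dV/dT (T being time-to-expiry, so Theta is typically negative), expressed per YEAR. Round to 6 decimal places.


d1 = 0.2665629029; d2 = -0.3132646577
phi(d1) = 0.3850175259; exp(-qT) = 1.0000000000; exp(-rT) = 0.9980019987
Theta = -S*exp(-qT)*phi(d1)*sigma/(2*sqrt(T)) + r*K*exp(-rT)*N(-d2) - q*S*exp(-qT)*N(-d1)
N(-d1) = 0.3949028608; N(-d2) = 0.6229602006; sqrt(T) = 1.4142135624
Term 1 = -100.2500 * 1.0000000000 * 0.3850175259 * 0.4100 / (2 * 1.4142135624) = -5.5950470562
Term 2 = 0.0010 * 101.8200 * 0.9980019987 * 0.6229602006 = 0.0633030748
Term 3 = 0 (no dividend yield, q = 0)
Theta = -5.5950470562 + (0.0633030748) + (0.0000000000) = -5.531744

Answer: Theta = -5.531744


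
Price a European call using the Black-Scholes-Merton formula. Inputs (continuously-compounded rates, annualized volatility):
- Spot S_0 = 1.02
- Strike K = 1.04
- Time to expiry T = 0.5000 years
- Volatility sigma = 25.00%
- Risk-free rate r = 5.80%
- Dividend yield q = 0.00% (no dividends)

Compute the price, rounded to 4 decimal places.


Answer: Price = 0.0765

Derivation:
d1 = (ln(S/K) + (r - q + 0.5*sigma^2) * T) / (sigma * sqrt(T)) = 0.14259184
d2 = d1 - sigma * sqrt(T) = -0.03418486
exp(-rT) = 0.97141646; exp(-qT) = 1.00000000
C = S_0 * exp(-qT) * N(d1) - K * exp(-rT) * N(d2)
N(d1) = 0.55669373; N(d2) = 0.48636487
C = 1.0200 * 1.00000000 * 0.55669373 - 1.0400 * 0.97141646 * 0.48636487 = 0.0765


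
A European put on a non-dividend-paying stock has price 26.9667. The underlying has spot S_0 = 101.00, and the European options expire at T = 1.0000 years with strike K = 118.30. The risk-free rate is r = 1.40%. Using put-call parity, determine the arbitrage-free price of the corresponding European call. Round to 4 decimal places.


Put-call parity: C - P = S_0 * exp(-qT) - K * exp(-rT).
S_0 * exp(-qT) = 101.0000 * 1.00000000 = 101.00000000
K * exp(-rT) = 118.3000 * 0.98609754 = 116.65533949
C = P + S*exp(-qT) - K*exp(-rT)
C = 26.9667 + 101.00000000 - 116.65533949 = 11.3114

Answer: Call price = 11.3114


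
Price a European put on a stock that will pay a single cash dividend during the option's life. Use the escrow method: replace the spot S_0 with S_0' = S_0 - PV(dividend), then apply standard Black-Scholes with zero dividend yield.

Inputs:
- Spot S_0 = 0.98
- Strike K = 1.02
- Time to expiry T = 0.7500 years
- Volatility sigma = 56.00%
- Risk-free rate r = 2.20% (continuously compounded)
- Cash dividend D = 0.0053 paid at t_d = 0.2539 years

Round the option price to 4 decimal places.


Answer: Price = 0.2041

Derivation:
PV(D) = D * exp(-r * t_d) = 0.0053 * 0.99442977 = 0.00527048
S_0' = S_0 - PV(D) = 0.9800 - 0.00527048 = 0.97472952
d1 = (ln(S_0'/K) + (r + sigma^2/2)*T) / (sigma*sqrt(T)) = 0.18290067
d2 = d1 - sigma*sqrt(T) = -0.30207355
exp(-rT) = 0.98363538
N(-d1) = 0.42743798; N(-d2) = 0.61870200
P = K * exp(-rT) * N(-d2) - S_0' * N(-d1) = 1.0200 * 0.98363538 * 0.61870200 - 0.97472952 * 0.42743798 = 0.2041


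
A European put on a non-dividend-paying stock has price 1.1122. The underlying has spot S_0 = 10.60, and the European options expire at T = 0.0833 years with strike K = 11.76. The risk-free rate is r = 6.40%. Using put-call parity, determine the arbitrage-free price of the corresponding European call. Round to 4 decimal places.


Answer: Call price = 0.0147

Derivation:
Put-call parity: C - P = S_0 * exp(-qT) - K * exp(-rT).
S_0 * exp(-qT) = 10.6000 * 1.00000000 = 10.60000000
K * exp(-rT) = 11.7600 * 0.99468299 = 11.69747191
C = P + S*exp(-qT) - K*exp(-rT)
C = 1.1122 + 10.60000000 - 11.69747191 = 0.0147


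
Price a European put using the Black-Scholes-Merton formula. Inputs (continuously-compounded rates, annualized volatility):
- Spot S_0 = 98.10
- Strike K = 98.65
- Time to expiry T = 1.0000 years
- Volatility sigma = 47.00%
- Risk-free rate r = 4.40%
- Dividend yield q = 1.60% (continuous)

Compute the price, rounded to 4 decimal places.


Answer: Price = 16.6882

Derivation:
d1 = (ln(S/K) + (r - q + 0.5*sigma^2) * T) / (sigma * sqrt(T)) = 0.28267901
d2 = d1 - sigma * sqrt(T) = -0.18732099
exp(-rT) = 0.95695396; exp(-qT) = 0.98412732
P = K * exp(-rT) * N(-d2) - S_0 * exp(-qT) * N(-d1)
N(-d1) = 0.38871145; N(-d2) = 0.57429552
P = 98.6500 * 0.95695396 * 0.57429552 - 98.1000 * 0.98412732 * 0.38871145 = 16.6882


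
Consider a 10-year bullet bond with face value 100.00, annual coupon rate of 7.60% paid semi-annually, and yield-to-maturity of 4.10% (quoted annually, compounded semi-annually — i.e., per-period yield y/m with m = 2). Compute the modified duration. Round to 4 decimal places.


Coupon per period c = face * coupon_rate / m = 3.800000
Periods per year m = 2; per-period yield y/m = 0.020500
Number of cashflows N = 20
Cashflows (t years, CF_t, discount factor 1/(1+y/m)^(m*t), PV):
  t = 0.5000: CF_t = 3.800000, DF = 0.979912, PV = 3.723665
  t = 1.0000: CF_t = 3.800000, DF = 0.960227, PV = 3.648863
  t = 1.5000: CF_t = 3.800000, DF = 0.940938, PV = 3.575564
  t = 2.0000: CF_t = 3.800000, DF = 0.922036, PV = 3.503737
  t = 2.5000: CF_t = 3.800000, DF = 0.903514, PV = 3.433354
  t = 3.0000: CF_t = 3.800000, DF = 0.885364, PV = 3.364384
  t = 3.5000: CF_t = 3.800000, DF = 0.867579, PV = 3.296799
  t = 4.0000: CF_t = 3.800000, DF = 0.850151, PV = 3.230573
  t = 4.5000: CF_t = 3.800000, DF = 0.833073, PV = 3.165676
  t = 5.0000: CF_t = 3.800000, DF = 0.816338, PV = 3.102084
  t = 5.5000: CF_t = 3.800000, DF = 0.799939, PV = 3.039768
  t = 6.0000: CF_t = 3.800000, DF = 0.783870, PV = 2.978705
  t = 6.5000: CF_t = 3.800000, DF = 0.768123, PV = 2.918868
  t = 7.0000: CF_t = 3.800000, DF = 0.752693, PV = 2.860233
  t = 7.5000: CF_t = 3.800000, DF = 0.737573, PV = 2.802776
  t = 8.0000: CF_t = 3.800000, DF = 0.722756, PV = 2.746474
  t = 8.5000: CF_t = 3.800000, DF = 0.708237, PV = 2.691302
  t = 9.0000: CF_t = 3.800000, DF = 0.694010, PV = 2.637239
  t = 9.5000: CF_t = 3.800000, DF = 0.680069, PV = 2.584261
  t = 10.0000: CF_t = 103.800000, DF = 0.666407, PV = 69.173089
Price P = sum_t PV_t = 128.477416
First compute Macaulay numerator sum_t t * PV_t:
  t * PV_t at t = 0.5000: 1.861832
  t * PV_t at t = 1.0000: 3.648863
  t * PV_t at t = 1.5000: 5.363346
  t * PV_t at t = 2.0000: 7.007475
  t * PV_t at t = 2.5000: 8.583384
  t * PV_t at t = 3.0000: 10.093152
  t * PV_t at t = 3.5000: 11.538798
  t * PV_t at t = 4.0000: 12.922291
  t * PV_t at t = 4.5000: 14.245544
  t * PV_t at t = 5.0000: 15.510418
  t * PV_t at t = 5.5000: 16.718726
  t * PV_t at t = 6.0000: 17.872230
  t * PV_t at t = 6.5000: 18.972643
  t * PV_t at t = 7.0000: 20.021634
  t * PV_t at t = 7.5000: 21.020823
  t * PV_t at t = 8.0000: 21.971790
  t * PV_t at t = 8.5000: 22.876067
  t * PV_t at t = 9.0000: 23.735148
  t * PV_t at t = 9.5000: 24.550482
  t * PV_t at t = 10.0000: 691.730894
Macaulay duration D = 970.245542 / 128.477416 = 7.551876
Modified duration = D / (1 + y/m) = 7.551876 / (1 + 0.020500) = 7.400173

Answer: Modified duration = 7.4002


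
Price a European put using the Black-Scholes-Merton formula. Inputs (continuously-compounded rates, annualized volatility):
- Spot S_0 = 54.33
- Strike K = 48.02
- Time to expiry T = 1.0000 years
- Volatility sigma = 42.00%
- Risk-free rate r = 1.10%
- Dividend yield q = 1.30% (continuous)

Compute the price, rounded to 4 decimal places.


Answer: Price = 5.6868

Derivation:
d1 = (ln(S/K) + (r - q + 0.5*sigma^2) * T) / (sigma * sqrt(T)) = 0.49918802
d2 = d1 - sigma * sqrt(T) = 0.07918802
exp(-rT) = 0.98906028; exp(-qT) = 0.98708414
P = K * exp(-rT) * N(-d2) - S_0 * exp(-qT) * N(-d1)
N(-d1) = 0.30882347; N(-d2) = 0.46844154
P = 48.0200 * 0.98906028 * 0.46844154 - 54.3300 * 0.98708414 * 0.30882347 = 5.6868


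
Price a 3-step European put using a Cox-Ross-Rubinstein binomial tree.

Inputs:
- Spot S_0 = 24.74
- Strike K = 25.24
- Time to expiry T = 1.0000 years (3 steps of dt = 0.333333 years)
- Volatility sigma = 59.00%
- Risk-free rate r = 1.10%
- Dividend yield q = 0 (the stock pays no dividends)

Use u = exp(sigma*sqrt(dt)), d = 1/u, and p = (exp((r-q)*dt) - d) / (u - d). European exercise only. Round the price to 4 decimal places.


dt = T/N = 0.333333
u = exp(sigma*sqrt(dt)) = 1.405842; d = 1/u = 0.711317
p = (exp((r-q)*dt) - d) / (u - d) = 0.420944
Discount per step: exp(-r*dt) = 0.996340
Stock lattice S(k, i) with i counting down-moves:
  k=0: S(0,0) = 24.7400
  k=1: S(1,0) = 34.7805; S(1,1) = 17.5980
  k=2: S(2,0) = 48.8960; S(2,1) = 24.7400; S(2,2) = 12.5178
  k=3: S(3,0) = 68.7400; S(3,1) = 34.7805; S(3,2) = 17.5980; S(3,3) = 8.9041
Terminal payoffs V(N, i) = max(K - S_T, 0):
  V(3,0) = 0.000000; V(3,1) = 0.000000; V(3,2) = 7.642010; V(3,3) = 16.335904
Backward induction: V(k, i) = exp(-r*dt) * [p * V(k+1, i) + (1-p) * V(k+1, i+1)].
  V(2,0) = exp(-r*dt) * [p*0.000000 + (1-p)*0.000000] = 0.000000
  V(2,1) = exp(-r*dt) * [p*0.000000 + (1-p)*7.642010] = 4.408956
  V(2,2) = exp(-r*dt) * [p*7.642010 + (1-p)*16.335904] = 12.629868
  V(1,0) = exp(-r*dt) * [p*0.000000 + (1-p)*4.408956] = 2.543689
  V(1,1) = exp(-r*dt) * [p*4.408956 + (1-p)*12.629868] = 9.135766
  V(0,0) = exp(-r*dt) * [p*2.543689 + (1-p)*9.135766] = 6.337591

Answer: Price = V(0,0) = 6.3376


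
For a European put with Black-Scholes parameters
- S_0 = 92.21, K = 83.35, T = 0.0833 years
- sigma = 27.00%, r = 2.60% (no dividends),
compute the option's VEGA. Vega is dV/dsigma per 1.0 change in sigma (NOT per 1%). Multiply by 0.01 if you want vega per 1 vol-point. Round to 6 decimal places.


Answer: Vega = 4.193152

Derivation:
d1 = 1.3631023175; d2 = 1.2851756212
phi(d1) = 0.1575578641; exp(-qT) = 1.0000000000; exp(-rT) = 0.9978365437
Vega = S * exp(-qT) * phi(d1) * sqrt(T) = 92.2100 * 1.0000000000 * 0.1575578641 * 0.2886173938 = 4.193152


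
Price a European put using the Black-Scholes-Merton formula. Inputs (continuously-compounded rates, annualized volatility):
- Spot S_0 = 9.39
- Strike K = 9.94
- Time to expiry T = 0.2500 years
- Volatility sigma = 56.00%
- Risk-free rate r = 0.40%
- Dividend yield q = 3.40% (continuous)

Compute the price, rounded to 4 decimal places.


Answer: Price = 1.4089

Derivation:
d1 = (ln(S/K) + (r - q + 0.5*sigma^2) * T) / (sigma * sqrt(T)) = -0.09007760
d2 = d1 - sigma * sqrt(T) = -0.37007760
exp(-rT) = 0.99900050; exp(-qT) = 0.99153602
P = K * exp(-rT) * N(-d2) - S_0 * exp(-qT) * N(-d1)
N(-d1) = 0.53588722; N(-d2) = 0.64433766
P = 9.9400 * 0.99900050 * 0.64433766 - 9.3900 * 0.99153602 * 0.53588722 = 1.4089


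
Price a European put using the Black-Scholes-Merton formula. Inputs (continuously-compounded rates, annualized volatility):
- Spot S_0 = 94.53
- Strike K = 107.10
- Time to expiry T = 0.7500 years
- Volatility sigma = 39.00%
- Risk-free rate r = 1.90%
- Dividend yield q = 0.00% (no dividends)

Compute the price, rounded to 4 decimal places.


Answer: Price = 19.6509

Derivation:
d1 = (ln(S/K) + (r - q + 0.5*sigma^2) * T) / (sigma * sqrt(T)) = -0.15857364
d2 = d1 - sigma * sqrt(T) = -0.49632355
exp(-rT) = 0.98585105; exp(-qT) = 1.00000000
P = K * exp(-rT) * N(-d2) - S_0 * exp(-qT) * N(-d1)
N(-d1) = 0.56299760; N(-d2) = 0.69016692
P = 107.1000 * 0.98585105 * 0.69016692 - 94.5300 * 1.00000000 * 0.56299760 = 19.6509


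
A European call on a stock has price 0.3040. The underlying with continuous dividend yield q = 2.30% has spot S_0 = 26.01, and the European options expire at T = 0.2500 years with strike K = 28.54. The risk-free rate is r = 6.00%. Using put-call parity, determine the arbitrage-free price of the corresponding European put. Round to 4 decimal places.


Answer: Put price = 2.5582

Derivation:
Put-call parity: C - P = S_0 * exp(-qT) - K * exp(-rT).
S_0 * exp(-qT) = 26.0100 * 0.99426650 = 25.86087165
K * exp(-rT) = 28.5400 * 0.98511194 = 28.11509476
P = C - S*exp(-qT) + K*exp(-rT)
P = 0.3040 - 25.86087165 + 28.11509476 = 2.5582


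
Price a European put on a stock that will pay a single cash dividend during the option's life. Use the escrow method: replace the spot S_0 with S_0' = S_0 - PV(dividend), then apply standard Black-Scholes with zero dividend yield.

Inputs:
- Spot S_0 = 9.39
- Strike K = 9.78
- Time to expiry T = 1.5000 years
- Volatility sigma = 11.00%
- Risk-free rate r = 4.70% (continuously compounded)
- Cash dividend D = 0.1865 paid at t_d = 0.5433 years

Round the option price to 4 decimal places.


PV(D) = D * exp(-r * t_d) = 0.1865 * 0.97478816 = 0.18179799
S_0' = S_0 - PV(D) = 9.3900 - 0.18179799 = 9.20820201
d1 = (ln(S_0'/K) + (r + sigma^2/2)*T) / (sigma*sqrt(T)) = 0.14348165
d2 = d1 - sigma*sqrt(T) = 0.00875971
exp(-rT) = 0.93192774
N(-d1) = 0.44295490; N(-d2) = 0.49650543
P = K * exp(-rT) * N(-d2) - S_0' * N(-d1) = 9.7800 * 0.93192774 * 0.49650543 - 9.20820201 * 0.44295490 = 0.4465

Answer: Price = 0.4465


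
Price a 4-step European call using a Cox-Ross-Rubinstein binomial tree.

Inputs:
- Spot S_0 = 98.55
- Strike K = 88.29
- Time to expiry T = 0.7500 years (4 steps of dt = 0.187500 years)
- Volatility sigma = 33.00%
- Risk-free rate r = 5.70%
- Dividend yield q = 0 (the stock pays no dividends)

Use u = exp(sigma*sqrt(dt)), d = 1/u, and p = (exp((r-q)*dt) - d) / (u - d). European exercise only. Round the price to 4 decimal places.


Answer: Price = V(0,0) = 19.2674

Derivation:
dt = T/N = 0.187500
u = exp(sigma*sqrt(dt)) = 1.153608; d = 1/u = 0.866846
p = (exp((r-q)*dt) - d) / (u - d) = 0.501807
Discount per step: exp(-r*dt) = 0.989369
Stock lattice S(k, i) with i counting down-moves:
  k=0: S(0,0) = 98.5500
  k=1: S(1,0) = 113.6880; S(1,1) = 85.4277
  k=2: S(2,0) = 131.1514; S(2,1) = 98.5500; S(2,2) = 74.0526
  k=3: S(3,0) = 151.2973; S(3,1) = 113.6880; S(3,2) = 85.4277; S(3,3) = 64.1922
  k=4: S(4,0) = 174.5377; S(4,1) = 131.1514; S(4,2) = 98.5500; S(4,3) = 74.0526; S(4,4) = 55.6447
Terminal payoffs V(N, i) = max(S_T - K, 0):
  V(4,0) = 86.247706; V(4,1) = 42.861405; V(4,2) = 10.260000; V(4,3) = 0.000000; V(4,4) = 0.000000
Backward induction: V(k, i) = exp(-r*dt) * [p * V(k+1, i) + (1-p) * V(k+1, i+1)].
  V(3,0) = exp(-r*dt) * [p*86.247706 + (1-p)*42.861405] = 63.945850
  V(3,1) = exp(-r*dt) * [p*42.861405 + (1-p)*10.260000] = 26.336617
  V(3,2) = exp(-r*dt) * [p*10.260000 + (1-p)*0.000000] = 5.093803
  V(3,3) = exp(-r*dt) * [p*0.000000 + (1-p)*0.000000] = 0.000000
  V(2,0) = exp(-r*dt) * [p*63.945850 + (1-p)*26.336617] = 44.728577
  V(2,1) = exp(-r*dt) * [p*26.336617 + (1-p)*5.093803] = 15.586117
  V(2,2) = exp(-r*dt) * [p*5.093803 + (1-p)*0.000000] = 2.528931
  V(1,0) = exp(-r*dt) * [p*44.728577 + (1-p)*15.586117] = 29.888845
  V(1,1) = exp(-r*dt) * [p*15.586117 + (1-p)*2.528931] = 8.984575
  V(0,0) = exp(-r*dt) * [p*29.888845 + (1-p)*8.984575] = 19.267450


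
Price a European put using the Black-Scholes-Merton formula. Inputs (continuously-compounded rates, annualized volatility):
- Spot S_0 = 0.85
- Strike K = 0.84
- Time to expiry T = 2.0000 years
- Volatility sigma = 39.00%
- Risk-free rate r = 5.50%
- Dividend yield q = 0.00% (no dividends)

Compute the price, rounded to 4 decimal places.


d1 = (ln(S/K) + (r - q + 0.5*sigma^2) * T) / (sigma * sqrt(T)) = 0.49666901
d2 = d1 - sigma * sqrt(T) = -0.05487428
exp(-rT) = 0.89583414; exp(-qT) = 1.00000000
P = K * exp(-rT) * N(-d2) - S_0 * exp(-qT) * N(-d1)
N(-d1) = 0.30971124; N(-d2) = 0.52188069
P = 0.8400 * 0.89583414 * 0.52188069 - 0.8500 * 1.00000000 * 0.30971124 = 0.1295

Answer: Price = 0.1295


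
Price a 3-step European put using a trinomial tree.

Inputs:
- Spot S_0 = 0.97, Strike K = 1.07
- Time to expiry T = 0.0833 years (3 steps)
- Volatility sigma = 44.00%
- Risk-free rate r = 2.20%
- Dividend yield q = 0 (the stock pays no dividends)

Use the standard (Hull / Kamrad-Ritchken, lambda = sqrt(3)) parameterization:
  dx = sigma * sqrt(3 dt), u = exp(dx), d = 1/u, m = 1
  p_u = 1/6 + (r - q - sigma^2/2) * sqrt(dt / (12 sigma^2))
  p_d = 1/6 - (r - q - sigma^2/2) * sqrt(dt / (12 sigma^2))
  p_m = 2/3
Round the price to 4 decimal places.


Answer: Price = V(0,0) = 0.1155

Derivation:
dt = T/N = 0.027767; dx = sigma*sqrt(3*dt) = 0.126992
u = exp(dx) = 1.135408; d = 1/u = 0.880741
p_u = 0.158489, p_m = 0.666667, p_d = 0.174844
Discount per step: exp(-r*dt) = 0.999389
Stock lattice S(k, j) with j the centered position index:
  k=0: S(0,+0) = 0.9700
  k=1: S(1,-1) = 0.8543; S(1,+0) = 0.9700; S(1,+1) = 1.1013
  k=2: S(2,-2) = 0.7524; S(2,-1) = 0.8543; S(2,+0) = 0.9700; S(2,+1) = 1.1013; S(2,+2) = 1.2505
  k=3: S(3,-3) = 0.6627; S(3,-2) = 0.7524; S(3,-1) = 0.8543; S(3,+0) = 0.9700; S(3,+1) = 1.1013; S(3,+2) = 1.2505; S(3,+3) = 1.4198
Terminal payoffs V(N, j) = max(K - S_T, 0):
  V(3,-3) = 0.407301; V(3,-2) = 0.317566; V(3,-1) = 0.215681; V(3,+0) = 0.100000; V(3,+1) = 0.000000; V(3,+2) = 0.000000; V(3,+3) = 0.000000
Backward induction: V(k, j) = exp(-r*dt) * [p_u * V(k+1, j+1) + p_m * V(k+1, j) + p_d * V(k+1, j-1)]
  V(2,-2) = exp(-r*dt) * [p_u*0.215681 + p_m*0.317566 + p_d*0.407301] = 0.316915
  V(2,-1) = exp(-r*dt) * [p_u*0.100000 + p_m*0.215681 + p_d*0.317566] = 0.215030
  V(2,+0) = exp(-r*dt) * [p_u*0.000000 + p_m*0.100000 + p_d*0.215681] = 0.104314
  V(2,+1) = exp(-r*dt) * [p_u*0.000000 + p_m*0.000000 + p_d*0.100000] = 0.017474
  V(2,+2) = exp(-r*dt) * [p_u*0.000000 + p_m*0.000000 + p_d*0.000000] = 0.000000
  V(1,-1) = exp(-r*dt) * [p_u*0.104314 + p_m*0.215030 + p_d*0.316915] = 0.215165
  V(1,+0) = exp(-r*dt) * [p_u*0.017474 + p_m*0.104314 + p_d*0.215030] = 0.109841
  V(1,+1) = exp(-r*dt) * [p_u*0.000000 + p_m*0.017474 + p_d*0.104314] = 0.029870
  V(0,+0) = exp(-r*dt) * [p_u*0.029870 + p_m*0.109841 + p_d*0.215165] = 0.115511


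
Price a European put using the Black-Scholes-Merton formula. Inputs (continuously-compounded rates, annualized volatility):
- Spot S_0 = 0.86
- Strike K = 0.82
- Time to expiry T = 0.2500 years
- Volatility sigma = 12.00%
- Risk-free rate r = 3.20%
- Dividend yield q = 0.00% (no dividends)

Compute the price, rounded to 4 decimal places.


d1 = (ln(S/K) + (r - q + 0.5*sigma^2) * T) / (sigma * sqrt(T)) = 0.95713415
d2 = d1 - sigma * sqrt(T) = 0.89713415
exp(-rT) = 0.99203191; exp(-qT) = 1.00000000
P = K * exp(-rT) * N(-d2) - S_0 * exp(-qT) * N(-d1)
N(-d1) = 0.16924977; N(-d2) = 0.18482367
P = 0.8200 * 0.99203191 * 0.18482367 - 0.8600 * 1.00000000 * 0.16924977 = 0.0048

Answer: Price = 0.0048


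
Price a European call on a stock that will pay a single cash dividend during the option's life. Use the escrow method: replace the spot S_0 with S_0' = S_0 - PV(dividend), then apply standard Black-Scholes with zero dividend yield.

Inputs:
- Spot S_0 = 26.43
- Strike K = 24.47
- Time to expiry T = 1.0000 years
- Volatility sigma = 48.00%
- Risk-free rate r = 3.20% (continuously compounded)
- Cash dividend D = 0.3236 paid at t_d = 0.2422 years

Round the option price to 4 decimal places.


PV(D) = D * exp(-r * t_d) = 0.3236 * 0.99227956 = 0.32110166
S_0' = S_0 - PV(D) = 26.4300 - 0.32110166 = 26.10889834
d1 = (ln(S_0'/K) + (r + sigma^2/2)*T) / (sigma*sqrt(T)) = 0.44172565
d2 = d1 - sigma*sqrt(T) = -0.03827435
exp(-rT) = 0.96850658
N(d1) = 0.67065613; N(d2) = 0.48473447
C = S_0' * N(d1) - K * exp(-rT) * N(d2) = 26.10889834 * 0.67065613 - 24.4700 * 0.96850658 * 0.48473447 = 6.0222

Answer: Price = 6.0222


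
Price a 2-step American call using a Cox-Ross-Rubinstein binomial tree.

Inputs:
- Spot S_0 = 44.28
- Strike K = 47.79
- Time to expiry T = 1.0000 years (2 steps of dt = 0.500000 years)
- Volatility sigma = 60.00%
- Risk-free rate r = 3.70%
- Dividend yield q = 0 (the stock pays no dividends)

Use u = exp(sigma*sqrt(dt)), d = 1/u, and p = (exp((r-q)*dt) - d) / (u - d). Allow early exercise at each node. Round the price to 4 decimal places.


Answer: Price = V(0,0) = 9.3202

Derivation:
dt = T/N = 0.500000
u = exp(sigma*sqrt(dt)) = 1.528465; d = 1/u = 0.654251
p = (exp((r-q)*dt) - d) / (u - d) = 0.416856
Discount per step: exp(-r*dt) = 0.981670
Stock lattice S(k, i) with i counting down-moves:
  k=0: S(0,0) = 44.2800
  k=1: S(1,0) = 67.6804; S(1,1) = 28.9702
  k=2: S(2,0) = 103.4472; S(2,1) = 44.2800; S(2,2) = 18.9538
Terminal payoffs V(N, i) = max(S_T - K, 0):
  V(2,0) = 55.657190; V(2,1) = 0.000000; V(2,2) = 0.000000
Backward induction: V(k, i) = exp(-r*dt) * [p * V(k+1, i) + (1-p) * V(k+1, i+1)]; then take max(V_cont, immediate exercise) for American.
  V(1,0) = exp(-r*dt) * [p*55.657190 + (1-p)*0.000000] = 22.775743; exercise = 19.890437; V(1,0) = max -> 22.775743
  V(1,1) = exp(-r*dt) * [p*0.000000 + (1-p)*0.000000] = 0.000000; exercise = 0.000000; V(1,1) = max -> 0.000000
  V(0,0) = exp(-r*dt) * [p*22.775743 + (1-p)*0.000000] = 9.320170; exercise = 0.000000; V(0,0) = max -> 9.320170


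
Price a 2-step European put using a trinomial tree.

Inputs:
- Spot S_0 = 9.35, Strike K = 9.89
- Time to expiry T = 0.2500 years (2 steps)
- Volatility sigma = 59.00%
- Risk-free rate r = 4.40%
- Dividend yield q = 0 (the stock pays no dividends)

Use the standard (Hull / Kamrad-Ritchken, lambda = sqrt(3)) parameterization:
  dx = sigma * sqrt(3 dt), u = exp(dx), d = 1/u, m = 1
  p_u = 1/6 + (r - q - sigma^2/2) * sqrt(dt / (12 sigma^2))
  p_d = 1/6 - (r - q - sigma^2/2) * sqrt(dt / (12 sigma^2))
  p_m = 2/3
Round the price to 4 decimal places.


Answer: Price = V(0,0) = 1.2978

Derivation:
dt = T/N = 0.125000; dx = sigma*sqrt(3*dt) = 0.361300
u = exp(dx) = 1.435194; d = 1/u = 0.696770
p_u = 0.144170, p_m = 0.666667, p_d = 0.189164
Discount per step: exp(-r*dt) = 0.994515
Stock lattice S(k, j) with j the centered position index:
  k=0: S(0,+0) = 9.3500
  k=1: S(1,-1) = 6.5148; S(1,+0) = 9.3500; S(1,+1) = 13.4191
  k=2: S(2,-2) = 4.5393; S(2,-1) = 6.5148; S(2,+0) = 9.3500; S(2,+1) = 13.4191; S(2,+2) = 19.2589
Terminal payoffs V(N, j) = max(K - S_T, 0):
  V(2,-2) = 5.350682; V(2,-1) = 3.375199; V(2,+0) = 0.540000; V(2,+1) = 0.000000; V(2,+2) = 0.000000
Backward induction: V(k, j) = exp(-r*dt) * [p_u * V(k+1, j+1) + p_m * V(k+1, j) + p_d * V(k+1, j-1)]
  V(1,-1) = exp(-r*dt) * [p_u*0.540000 + p_m*3.375199 + p_d*5.350682] = 3.321818
  V(1,+0) = exp(-r*dt) * [p_u*0.000000 + p_m*0.540000 + p_d*3.375199] = 0.992988
  V(1,+1) = exp(-r*dt) * [p_u*0.000000 + p_m*0.000000 + p_d*0.540000] = 0.101588
  V(0,+0) = exp(-r*dt) * [p_u*0.101588 + p_m*0.992988 + p_d*3.321818] = 1.297847


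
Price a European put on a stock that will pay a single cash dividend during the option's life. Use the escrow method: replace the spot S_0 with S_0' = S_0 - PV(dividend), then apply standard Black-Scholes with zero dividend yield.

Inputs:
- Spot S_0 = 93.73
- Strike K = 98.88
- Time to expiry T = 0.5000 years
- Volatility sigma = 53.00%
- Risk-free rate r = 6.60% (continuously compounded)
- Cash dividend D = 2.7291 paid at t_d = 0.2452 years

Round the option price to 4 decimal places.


PV(D) = D * exp(-r * t_d) = 2.7291 * 0.98394704 = 2.68528988
S_0' = S_0 - PV(D) = 93.7300 - 2.68528988 = 91.04471012
d1 = (ln(S_0'/K) + (r + sigma^2/2)*T) / (sigma*sqrt(T)) = 0.05515089
d2 = d1 - sigma*sqrt(T) = -0.31961570
exp(-rT) = 0.96753856
N(-d1) = 0.47800913; N(-d2) = 0.62537016
P = K * exp(-rT) * N(-d2) - S_0' * N(-d1) = 98.8800 * 0.96753856 * 0.62537016 - 91.04471012 * 0.47800913 = 16.3091

Answer: Price = 16.3091


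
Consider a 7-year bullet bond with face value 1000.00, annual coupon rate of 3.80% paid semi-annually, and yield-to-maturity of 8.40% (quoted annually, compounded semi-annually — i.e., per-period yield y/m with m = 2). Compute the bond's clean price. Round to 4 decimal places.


Coupon per period c = face * coupon_rate / m = 19.000000
Periods per year m = 2; per-period yield y/m = 0.042000
Number of cashflows N = 14
Cashflows (t years, CF_t, discount factor 1/(1+y/m)^(m*t), PV):
  t = 0.5000: CF_t = 19.000000, DF = 0.959693, PV = 18.234165
  t = 1.0000: CF_t = 19.000000, DF = 0.921010, PV = 17.499199
  t = 1.5000: CF_t = 19.000000, DF = 0.883887, PV = 16.793857
  t = 2.0000: CF_t = 19.000000, DF = 0.848260, PV = 16.116945
  t = 2.5000: CF_t = 19.000000, DF = 0.814069, PV = 15.467318
  t = 3.0000: CF_t = 19.000000, DF = 0.781257, PV = 14.843875
  t = 3.5000: CF_t = 19.000000, DF = 0.749766, PV = 14.245561
  t = 4.0000: CF_t = 19.000000, DF = 0.719545, PV = 13.671364
  t = 4.5000: CF_t = 19.000000, DF = 0.690543, PV = 13.120311
  t = 5.0000: CF_t = 19.000000, DF = 0.662709, PV = 12.591469
  t = 5.5000: CF_t = 19.000000, DF = 0.635997, PV = 12.083944
  t = 6.0000: CF_t = 19.000000, DF = 0.610362, PV = 11.596875
  t = 6.5000: CF_t = 19.000000, DF = 0.585760, PV = 11.129439
  t = 7.0000: CF_t = 1019.000000, DF = 0.562150, PV = 572.830480
Price P = sum_t PV_t = 760.224801

Answer: Price = 760.2248


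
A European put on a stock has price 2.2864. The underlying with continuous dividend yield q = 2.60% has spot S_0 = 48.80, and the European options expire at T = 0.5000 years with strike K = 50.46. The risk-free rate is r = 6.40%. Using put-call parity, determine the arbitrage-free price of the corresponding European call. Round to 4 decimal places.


Answer: Call price = 1.5853

Derivation:
Put-call parity: C - P = S_0 * exp(-qT) - K * exp(-rT).
S_0 * exp(-qT) = 48.8000 * 0.98708414 = 48.16970579
K * exp(-rT) = 50.4600 * 0.96850658 = 48.87084213
C = P + S*exp(-qT) - K*exp(-rT)
C = 2.2864 + 48.16970579 - 48.87084213 = 1.5853


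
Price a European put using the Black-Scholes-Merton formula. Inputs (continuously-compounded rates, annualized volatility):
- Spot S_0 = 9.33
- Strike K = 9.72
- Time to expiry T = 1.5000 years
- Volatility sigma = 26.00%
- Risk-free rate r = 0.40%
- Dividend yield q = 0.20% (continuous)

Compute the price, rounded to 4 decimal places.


Answer: Price = 1.3878

Derivation:
d1 = (ln(S/K) + (r - q + 0.5*sigma^2) * T) / (sigma * sqrt(T)) = 0.04003784
d2 = d1 - sigma * sqrt(T) = -0.27839583
exp(-rT) = 0.99401796; exp(-qT) = 0.99700450
P = K * exp(-rT) * N(-d2) - S_0 * exp(-qT) * N(-d1)
N(-d1) = 0.48403148; N(-d2) = 0.60964574
P = 9.7200 * 0.99401796 * 0.60964574 - 9.3300 * 0.99700450 * 0.48403148 = 1.3878


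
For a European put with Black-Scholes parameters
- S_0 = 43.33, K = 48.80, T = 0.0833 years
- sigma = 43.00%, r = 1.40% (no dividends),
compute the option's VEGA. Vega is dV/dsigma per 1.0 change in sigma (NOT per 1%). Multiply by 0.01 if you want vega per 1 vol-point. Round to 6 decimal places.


Answer: Vega = 3.368018

Derivation:
d1 = -0.8864861785; d2 = -1.0105916579
phi(d1) = 0.2693166631; exp(-qT) = 1.0000000000; exp(-rT) = 0.9988344797
Vega = S * exp(-qT) * phi(d1) * sqrt(T) = 43.3300 * 1.0000000000 * 0.2693166631 * 0.2886173938 = 3.368018


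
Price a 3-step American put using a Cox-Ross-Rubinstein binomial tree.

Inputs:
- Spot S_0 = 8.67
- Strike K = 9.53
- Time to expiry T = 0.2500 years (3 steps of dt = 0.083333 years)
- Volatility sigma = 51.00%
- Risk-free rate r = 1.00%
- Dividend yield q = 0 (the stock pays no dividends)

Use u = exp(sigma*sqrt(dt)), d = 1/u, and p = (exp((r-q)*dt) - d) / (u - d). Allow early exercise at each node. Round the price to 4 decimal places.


Answer: Price = V(0,0) = 1.4167

Derivation:
dt = T/N = 0.083333
u = exp(sigma*sqrt(dt)) = 1.158614; d = 1/u = 0.863100
p = (exp((r-q)*dt) - d) / (u - d) = 0.466081
Discount per step: exp(-r*dt) = 0.999167
Stock lattice S(k, i) with i counting down-moves:
  k=0: S(0,0) = 8.6700
  k=1: S(1,0) = 10.0452; S(1,1) = 7.4831
  k=2: S(2,0) = 11.6385; S(2,1) = 8.6700; S(2,2) = 6.4586
  k=3: S(3,0) = 13.4845; S(3,1) = 10.0452; S(3,2) = 7.4831; S(3,3) = 5.5745
Terminal payoffs V(N, i) = max(K - S_T, 0):
  V(3,0) = 0.000000; V(3,1) = 0.000000; V(3,2) = 2.046920; V(3,3) = 3.955538
Backward induction: V(k, i) = exp(-r*dt) * [p * V(k+1, i) + (1-p) * V(k+1, i+1)]; then take max(V_cont, immediate exercise) for American.
  V(2,0) = exp(-r*dt) * [p*0.000000 + (1-p)*0.000000] = 0.000000; exercise = 0.000000; V(2,0) = max -> 0.000000
  V(2,1) = exp(-r*dt) * [p*0.000000 + (1-p)*2.046920] = 1.091978; exercise = 0.860000; V(2,1) = max -> 1.091978
  V(2,2) = exp(-r*dt) * [p*2.046920 + (1-p)*3.955538] = 3.063413; exercise = 3.071351; V(2,2) = max -> 3.071351
  V(1,0) = exp(-r*dt) * [p*0.000000 + (1-p)*1.091978] = 0.582542; exercise = 0.000000; V(1,0) = max -> 0.582542
  V(1,1) = exp(-r*dt) * [p*1.091978 + (1-p)*3.071351] = 2.147012; exercise = 2.046920; V(1,1) = max -> 2.147012
  V(0,0) = exp(-r*dt) * [p*0.582542 + (1-p)*2.147012] = 1.416661; exercise = 0.860000; V(0,0) = max -> 1.416661


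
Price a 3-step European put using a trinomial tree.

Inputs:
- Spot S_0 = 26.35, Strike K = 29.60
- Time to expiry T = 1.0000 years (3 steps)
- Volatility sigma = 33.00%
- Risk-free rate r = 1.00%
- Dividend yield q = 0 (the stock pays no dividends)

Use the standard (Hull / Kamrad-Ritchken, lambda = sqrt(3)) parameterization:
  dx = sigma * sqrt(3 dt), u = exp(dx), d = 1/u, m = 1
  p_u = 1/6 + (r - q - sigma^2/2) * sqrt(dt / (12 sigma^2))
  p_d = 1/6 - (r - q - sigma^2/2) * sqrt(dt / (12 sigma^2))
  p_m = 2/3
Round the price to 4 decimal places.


Answer: Price = V(0,0) = 5.3924

Derivation:
dt = T/N = 0.333333; dx = sigma*sqrt(3*dt) = 0.330000
u = exp(dx) = 1.390968; d = 1/u = 0.718924
p_u = 0.144217, p_m = 0.666667, p_d = 0.189116
Discount per step: exp(-r*dt) = 0.996672
Stock lattice S(k, j) with j the centered position index:
  k=0: S(0,+0) = 26.3500
  k=1: S(1,-1) = 18.9436; S(1,+0) = 26.3500; S(1,+1) = 36.6520
  k=2: S(2,-2) = 13.6190; S(2,-1) = 18.9436; S(2,+0) = 26.3500; S(2,+1) = 36.6520; S(2,+2) = 50.9818
  k=3: S(3,-3) = 9.7910; S(3,-2) = 13.6190; S(3,-1) = 18.9436; S(3,+0) = 26.3500; S(3,+1) = 36.6520; S(3,+2) = 50.9818; S(3,+3) = 70.9140
Terminal payoffs V(N, j) = max(K - S_T, 0):
  V(3,-3) = 19.808954; V(3,-2) = 15.980967; V(3,-1) = 10.656360; V(3,+0) = 3.250000; V(3,+1) = 0.000000; V(3,+2) = 0.000000; V(3,+3) = 0.000000
Backward induction: V(k, j) = exp(-r*dt) * [p_u * V(k+1, j+1) + p_m * V(k+1, j) + p_d * V(k+1, j-1)]
  V(2,-2) = exp(-r*dt) * [p_u*10.656360 + p_m*15.980967 + p_d*19.808954] = 15.883967
  V(2,-1) = exp(-r*dt) * [p_u*3.250000 + p_m*10.656360 + p_d*15.980967] = 10.559946
  V(2,+0) = exp(-r*dt) * [p_u*0.000000 + p_m*3.250000 + p_d*10.656360] = 4.168040
  V(2,+1) = exp(-r*dt) * [p_u*0.000000 + p_m*0.000000 + p_d*3.250000] = 0.612582
  V(2,+2) = exp(-r*dt) * [p_u*0.000000 + p_m*0.000000 + p_d*0.000000] = 0.000000
  V(1,-1) = exp(-r*dt) * [p_u*4.168040 + p_m*10.559946 + p_d*15.883967] = 10.609558
  V(1,+0) = exp(-r*dt) * [p_u*0.612582 + p_m*4.168040 + p_d*10.559946] = 4.847908
  V(1,+1) = exp(-r*dt) * [p_u*0.000000 + p_m*0.612582 + p_d*4.168040] = 1.192650
  V(0,+0) = exp(-r*dt) * [p_u*1.192650 + p_m*4.847908 + p_d*10.609558] = 5.392373


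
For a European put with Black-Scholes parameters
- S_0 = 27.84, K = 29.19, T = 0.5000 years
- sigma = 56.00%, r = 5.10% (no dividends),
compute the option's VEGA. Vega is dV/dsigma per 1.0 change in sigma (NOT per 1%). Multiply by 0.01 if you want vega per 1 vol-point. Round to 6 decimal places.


Answer: Vega = 7.773847

Derivation:
d1 = 0.1428043829; d2 = -0.2531754146
phi(d1) = 0.3948951158; exp(-qT) = 1.0000000000; exp(-rT) = 0.9748223790
Vega = S * exp(-qT) * phi(d1) * sqrt(T) = 27.8400 * 1.0000000000 * 0.3948951158 * 0.7071067812 = 7.773847
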